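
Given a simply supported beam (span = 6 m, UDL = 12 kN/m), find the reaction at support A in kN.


Total load = w * L = 12 * 6 = 72 kN
By symmetry, each reaction R = total / 2 = 72 / 2 = 36.0 kN

36.0 kN


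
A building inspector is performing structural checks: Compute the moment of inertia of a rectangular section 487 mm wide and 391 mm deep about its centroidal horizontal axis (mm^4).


I = b * h^3 / 12
= 487 * 391^3 / 12
= 487 * 59776471 / 12
= 2425928448.08 mm^4

2425928448.08 mm^4


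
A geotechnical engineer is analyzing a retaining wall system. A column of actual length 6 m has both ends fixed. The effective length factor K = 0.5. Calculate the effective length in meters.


L_eff = K * L
= 0.5 * 6
= 3.0 m

3.0 m


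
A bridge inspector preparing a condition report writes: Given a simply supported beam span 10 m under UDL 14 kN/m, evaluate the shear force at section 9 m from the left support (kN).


R_A = w * L / 2 = 14 * 10 / 2 = 70.0 kN
V(x) = R_A - w * x = 70.0 - 14 * 9
= -56.0 kN

-56.0 kN


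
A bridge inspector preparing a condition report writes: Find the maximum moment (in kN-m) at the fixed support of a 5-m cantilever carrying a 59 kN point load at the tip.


For a cantilever with a point load at the free end:
M_max = P * L = 59 * 5 = 295 kN-m

295 kN-m


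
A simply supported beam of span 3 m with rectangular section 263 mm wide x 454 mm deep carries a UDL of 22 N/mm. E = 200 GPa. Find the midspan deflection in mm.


I = 263 * 454^3 / 12 = 2050888552.67 mm^4
L = 3000.0 mm, w = 22 N/mm, E = 200000.0 MPa
delta = 5 * w * L^4 / (384 * E * I)
= 5 * 22 * 3000.0^4 / (384 * 200000.0 * 2050888552.67)
= 0.0566 mm

0.0566 mm


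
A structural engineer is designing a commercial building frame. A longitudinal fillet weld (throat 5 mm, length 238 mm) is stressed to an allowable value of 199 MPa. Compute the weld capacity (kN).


Strength = throat * length * allowable stress
= 5 * 238 * 199 N
= 236810 N
= 236.81 kN

236.81 kN


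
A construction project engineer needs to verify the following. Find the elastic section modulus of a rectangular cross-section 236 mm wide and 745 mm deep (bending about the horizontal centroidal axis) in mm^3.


S = b * h^2 / 6
= 236 * 745^2 / 6
= 236 * 555025 / 6
= 21830983.33 mm^3

21830983.33 mm^3


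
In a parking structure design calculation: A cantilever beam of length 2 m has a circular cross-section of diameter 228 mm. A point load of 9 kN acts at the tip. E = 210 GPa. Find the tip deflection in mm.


I = pi * d^4 / 64 = pi * 228^4 / 64 = 132650620.77 mm^4
L = 2000.0 mm, P = 9000.0 N, E = 210000.0 MPa
delta = P * L^3 / (3 * E * I)
= 9000.0 * 2000.0^3 / (3 * 210000.0 * 132650620.77)
= 0.8616 mm

0.8616 mm


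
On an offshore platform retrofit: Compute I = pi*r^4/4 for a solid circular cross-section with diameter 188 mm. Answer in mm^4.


r = d / 2 = 188 / 2 = 94.0 mm
I = pi * r^4 / 4 = pi * 94.0^4 / 4
= 61319879.93 mm^4

61319879.93 mm^4


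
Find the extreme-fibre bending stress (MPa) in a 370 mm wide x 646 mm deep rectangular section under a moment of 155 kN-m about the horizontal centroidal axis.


I = b * h^3 / 12 = 370 * 646^3 / 12 = 8312239193.33 mm^4
y = h / 2 = 646 / 2 = 323.0 mm
M = 155 kN-m = 155000000.0 N-mm
sigma = M * y / I = 155000000.0 * 323.0 / 8312239193.33
= 6.02 MPa

6.02 MPa


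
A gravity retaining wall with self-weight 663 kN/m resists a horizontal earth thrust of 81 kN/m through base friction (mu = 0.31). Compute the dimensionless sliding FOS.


Resisting force = mu * W = 0.31 * 663 = 205.53 kN/m
FOS = Resisting / Driving = 205.53 / 81
= 2.5374 (dimensionless)

2.5374 (dimensionless)


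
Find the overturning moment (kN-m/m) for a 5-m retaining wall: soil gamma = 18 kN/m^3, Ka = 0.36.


Pa = 0.5 * Ka * gamma * H^2
= 0.5 * 0.36 * 18 * 5^2
= 81.0 kN/m
Arm = H / 3 = 5 / 3 = 1.6667 m
Mo = Pa * arm = Pa * H / 3 = 81.0 * 5 / 3 = 135.0 kN-m/m

135.0 kN-m/m


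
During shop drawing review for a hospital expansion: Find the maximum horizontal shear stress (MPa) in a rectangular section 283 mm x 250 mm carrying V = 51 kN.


A = b * h = 283 * 250 = 70750 mm^2
V = 51 kN = 51000.0 N
tau_max = 1.5 * V / A = 1.5 * 51000.0 / 70750
= 1.0813 MPa

1.0813 MPa


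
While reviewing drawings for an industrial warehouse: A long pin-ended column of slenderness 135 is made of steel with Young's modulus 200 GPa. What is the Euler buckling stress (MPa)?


sigma_cr = pi^2 * E / lambda^2
= 9.8696 * 200000.0 / 135^2
= 9.8696 * 200000.0 / 18225
= 108.3084 MPa

108.3084 MPa


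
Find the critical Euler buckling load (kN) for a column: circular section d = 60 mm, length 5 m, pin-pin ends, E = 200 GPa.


I = pi * d^4 / 64 = 636172.51 mm^4
L = 5000.0 mm
P_cr = pi^2 * E * I / L^2
= 9.8696 * 200000.0 * 636172.51 / 5000.0^2
= 50230.17 N = 50.2302 kN

50.2302 kN


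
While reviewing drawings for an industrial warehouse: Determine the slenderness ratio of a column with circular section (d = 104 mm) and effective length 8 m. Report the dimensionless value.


Radius of gyration r = d / 4 = 104 / 4 = 26.0 mm
L_eff = 8000.0 mm
Slenderness ratio = L / r = 8000.0 / 26.0 = 307.69 (dimensionless)

307.69 (dimensionless)


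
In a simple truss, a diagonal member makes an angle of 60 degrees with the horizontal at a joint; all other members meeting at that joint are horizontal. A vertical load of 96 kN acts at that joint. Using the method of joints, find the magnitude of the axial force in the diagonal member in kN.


At the joint, only the diagonal has a vertical component, so vertical equilibrium gives:
F * sin(60) = 96
F = 96 / sin(60)
= 96 / 0.866025
= 110.85 kN

110.85 kN


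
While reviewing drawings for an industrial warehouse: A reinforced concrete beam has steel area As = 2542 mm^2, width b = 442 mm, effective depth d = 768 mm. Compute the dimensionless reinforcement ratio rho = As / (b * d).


rho = As / (b * d)
= 2542 / (442 * 768)
= 2542 / 339456
= 0.007488 (dimensionless)

0.007488 (dimensionless)


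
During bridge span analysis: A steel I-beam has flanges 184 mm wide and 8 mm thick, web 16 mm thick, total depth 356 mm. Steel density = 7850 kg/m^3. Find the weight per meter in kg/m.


A_flanges = 2 * 184 * 8 = 2944 mm^2
A_web = (356 - 2 * 8) * 16 = 5440 mm^2
A_total = 2944 + 5440 = 8384 mm^2 = 0.008384 m^2
Weight = rho * A = 7850 * 0.008384 = 65.8144 kg/m

65.8144 kg/m


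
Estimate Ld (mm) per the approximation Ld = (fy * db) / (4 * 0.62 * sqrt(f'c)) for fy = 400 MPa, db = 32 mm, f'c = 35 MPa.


Ld = (fy * db) / (4 * 0.62 * sqrt(f'c))
= (400 * 32) / (4 * 0.62 * sqrt(35))
= 12800 / 14.6719
= 872.42 mm

872.42 mm


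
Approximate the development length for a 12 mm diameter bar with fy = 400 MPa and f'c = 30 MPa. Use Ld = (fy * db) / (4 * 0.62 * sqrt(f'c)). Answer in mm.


Ld = (fy * db) / (4 * 0.62 * sqrt(f'c))
= (400 * 12) / (4 * 0.62 * sqrt(30))
= 4800 / 13.5835
= 353.37 mm

353.37 mm


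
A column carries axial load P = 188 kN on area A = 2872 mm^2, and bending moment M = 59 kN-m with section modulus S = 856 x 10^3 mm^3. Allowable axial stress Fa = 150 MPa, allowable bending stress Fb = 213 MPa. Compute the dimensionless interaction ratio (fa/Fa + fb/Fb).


f_a = P / A = 188000.0 / 2872 = 65.4596 MPa
f_b = M / S = 59000000.0 / 856000.0 = 68.9252 MPa
Ratio = f_a / Fa + f_b / Fb
= 65.4596 / 150 + 68.9252 / 213
= 0.76 (dimensionless)

0.76 (dimensionless)


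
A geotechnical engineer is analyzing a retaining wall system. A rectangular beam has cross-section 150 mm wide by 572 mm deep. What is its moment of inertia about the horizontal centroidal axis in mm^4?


I = b * h^3 / 12
= 150 * 572^3 / 12
= 150 * 187149248 / 12
= 2339365600.0 mm^4

2339365600.0 mm^4


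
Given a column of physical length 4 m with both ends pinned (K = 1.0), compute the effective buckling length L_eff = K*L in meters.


L_eff = K * L
= 1.0 * 4
= 4.0 m

4.0 m


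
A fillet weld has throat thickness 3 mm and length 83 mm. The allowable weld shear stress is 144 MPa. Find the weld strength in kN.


Strength = throat * length * allowable stress
= 3 * 83 * 144 N
= 35856 N
= 35.86 kN

35.86 kN


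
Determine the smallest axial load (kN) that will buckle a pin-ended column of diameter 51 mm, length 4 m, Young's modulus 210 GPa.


I = pi * d^4 / 64 = 332086.03 mm^4
L = 4000.0 mm
P_cr = pi^2 * E * I / L^2
= 9.8696 * 210000.0 * 332086.03 / 4000.0^2
= 43017.95 N = 43.0179 kN

43.0179 kN


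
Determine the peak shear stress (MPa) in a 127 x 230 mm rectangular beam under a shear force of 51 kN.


A = b * h = 127 * 230 = 29210 mm^2
V = 51 kN = 51000.0 N
tau_max = 1.5 * V / A = 1.5 * 51000.0 / 29210
= 2.619 MPa

2.619 MPa


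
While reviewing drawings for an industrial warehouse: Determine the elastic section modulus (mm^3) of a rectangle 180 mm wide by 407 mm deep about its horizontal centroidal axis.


S = b * h^2 / 6
= 180 * 407^2 / 6
= 180 * 165649 / 6
= 4969470.0 mm^3

4969470.0 mm^3


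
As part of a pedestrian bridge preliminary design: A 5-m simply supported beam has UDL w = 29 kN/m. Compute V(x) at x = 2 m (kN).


R_A = w * L / 2 = 29 * 5 / 2 = 72.5 kN
V(x) = R_A - w * x = 72.5 - 29 * 2
= 14.5 kN

14.5 kN


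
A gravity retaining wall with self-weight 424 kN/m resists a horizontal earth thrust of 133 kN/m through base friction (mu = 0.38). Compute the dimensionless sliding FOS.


Resisting force = mu * W = 0.38 * 424 = 161.12 kN/m
FOS = Resisting / Driving = 161.12 / 133
= 1.2114 (dimensionless)

1.2114 (dimensionless)


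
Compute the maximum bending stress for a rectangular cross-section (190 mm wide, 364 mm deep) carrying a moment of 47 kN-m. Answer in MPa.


I = b * h^3 / 12 = 190 * 364^3 / 12 = 763618613.33 mm^4
y = h / 2 = 364 / 2 = 182.0 mm
M = 47 kN-m = 47000000.0 N-mm
sigma = M * y / I = 47000000.0 * 182.0 / 763618613.33
= 11.2 MPa

11.2 MPa


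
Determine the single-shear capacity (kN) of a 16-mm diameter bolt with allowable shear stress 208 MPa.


A = pi * d^2 / 4 = pi * 16^2 / 4 = 201.0619 mm^2
V = f_v * A / 1000 = 208 * 201.0619 / 1000
= 41.8209 kN

41.8209 kN


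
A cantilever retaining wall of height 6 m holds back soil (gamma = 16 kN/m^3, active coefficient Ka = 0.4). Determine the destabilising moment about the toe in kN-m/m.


Pa = 0.5 * Ka * gamma * H^2
= 0.5 * 0.4 * 16 * 6^2
= 115.2 kN/m
Arm = H / 3 = 6 / 3 = 2.0 m
Mo = Pa * arm = Pa * H / 3 = 115.2 * 6 / 3 = 230.4 kN-m/m

230.4 kN-m/m


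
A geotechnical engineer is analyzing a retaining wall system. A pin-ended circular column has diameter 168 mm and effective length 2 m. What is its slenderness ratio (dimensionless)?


Radius of gyration r = d / 4 = 168 / 4 = 42.0 mm
L_eff = 2000.0 mm
Slenderness ratio = L / r = 2000.0 / 42.0 = 47.62 (dimensionless)

47.62 (dimensionless)


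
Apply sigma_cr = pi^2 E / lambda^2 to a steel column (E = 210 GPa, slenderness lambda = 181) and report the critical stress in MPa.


sigma_cr = pi^2 * E / lambda^2
= 9.8696 * 210000.0 / 181^2
= 9.8696 * 210000.0 / 32761
= 63.2648 MPa

63.2648 MPa


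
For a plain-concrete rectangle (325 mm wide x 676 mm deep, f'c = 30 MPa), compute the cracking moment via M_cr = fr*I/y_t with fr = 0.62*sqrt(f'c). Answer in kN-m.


fr = 0.62 * sqrt(30) = 0.62 * 5.4772 = 3.3959 MPa
I = 325 * 676^3 / 12 = 8366468933.33 mm^4
y_t = 338.0 mm
M_cr = fr * I / y_t = 3.3959 * 8366468933.33 / 338.0 N-mm
= 84.0578 kN-m

84.0578 kN-m


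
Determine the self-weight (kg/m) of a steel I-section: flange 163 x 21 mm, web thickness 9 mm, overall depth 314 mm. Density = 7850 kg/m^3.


A_flanges = 2 * 163 * 21 = 6846 mm^2
A_web = (314 - 2 * 21) * 9 = 2448 mm^2
A_total = 6846 + 2448 = 9294 mm^2 = 0.009294 m^2
Weight = rho * A = 7850 * 0.009294 = 72.9579 kg/m

72.9579 kg/m


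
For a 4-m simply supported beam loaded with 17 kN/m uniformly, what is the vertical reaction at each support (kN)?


Total load = w * L = 17 * 4 = 68 kN
By symmetry, each reaction R = total / 2 = 68 / 2 = 34.0 kN

34.0 kN


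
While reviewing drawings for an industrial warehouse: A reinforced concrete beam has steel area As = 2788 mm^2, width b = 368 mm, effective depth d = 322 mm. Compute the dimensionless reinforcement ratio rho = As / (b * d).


rho = As / (b * d)
= 2788 / (368 * 322)
= 2788 / 118496
= 0.023528 (dimensionless)

0.023528 (dimensionless)


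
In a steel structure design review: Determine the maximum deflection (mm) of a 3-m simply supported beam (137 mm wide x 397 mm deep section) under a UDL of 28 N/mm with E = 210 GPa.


I = 137 * 397^3 / 12 = 714349658.42 mm^4
L = 3000.0 mm, w = 28 N/mm, E = 210000.0 MPa
delta = 5 * w * L^4 / (384 * E * I)
= 5 * 28 * 3000.0^4 / (384 * 210000.0 * 714349658.42)
= 0.1969 mm

0.1969 mm


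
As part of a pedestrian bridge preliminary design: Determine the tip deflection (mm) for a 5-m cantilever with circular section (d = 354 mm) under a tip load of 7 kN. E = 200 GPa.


I = pi * d^4 / 64 = pi * 354^4 / 64 = 770873199.04 mm^4
L = 5000.0 mm, P = 7000.0 N, E = 200000.0 MPa
delta = P * L^3 / (3 * E * I)
= 7000.0 * 5000.0^3 / (3 * 200000.0 * 770873199.04)
= 1.8918 mm

1.8918 mm


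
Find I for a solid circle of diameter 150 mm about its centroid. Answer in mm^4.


r = d / 2 = 150 / 2 = 75.0 mm
I = pi * r^4 / 4 = pi * 75.0^4 / 4
= 24850488.76 mm^4

24850488.76 mm^4


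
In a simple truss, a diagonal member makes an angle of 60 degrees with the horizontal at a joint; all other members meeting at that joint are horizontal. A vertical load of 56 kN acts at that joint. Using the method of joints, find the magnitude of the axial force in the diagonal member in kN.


At the joint, only the diagonal has a vertical component, so vertical equilibrium gives:
F * sin(60) = 56
F = 56 / sin(60)
= 56 / 0.866025
= 64.66 kN

64.66 kN


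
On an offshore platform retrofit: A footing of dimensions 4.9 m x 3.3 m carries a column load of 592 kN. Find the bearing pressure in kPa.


A = 4.9 * 3.3 = 16.17 m^2
q = P / A = 592 / 16.17
= 36.611 kPa

36.611 kPa


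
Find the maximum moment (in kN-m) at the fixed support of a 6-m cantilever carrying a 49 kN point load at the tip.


For a cantilever with a point load at the free end:
M_max = P * L = 49 * 6 = 294 kN-m

294 kN-m


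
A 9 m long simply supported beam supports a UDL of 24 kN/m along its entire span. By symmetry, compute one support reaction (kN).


Total load = w * L = 24 * 9 = 216 kN
By symmetry, each reaction R = total / 2 = 216 / 2 = 108.0 kN

108.0 kN


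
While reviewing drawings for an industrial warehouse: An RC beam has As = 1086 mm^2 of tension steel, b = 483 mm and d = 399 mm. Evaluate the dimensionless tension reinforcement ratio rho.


rho = As / (b * d)
= 1086 / (483 * 399)
= 1086 / 192717
= 0.005635 (dimensionless)

0.005635 (dimensionless)


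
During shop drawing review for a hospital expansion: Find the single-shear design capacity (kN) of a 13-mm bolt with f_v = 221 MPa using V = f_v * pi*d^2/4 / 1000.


A = pi * d^2 / 4 = pi * 13^2 / 4 = 132.7323 mm^2
V = f_v * A / 1000 = 221 * 132.7323 / 1000
= 29.3338 kN

29.3338 kN


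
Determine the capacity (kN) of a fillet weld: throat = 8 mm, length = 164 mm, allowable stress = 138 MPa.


Strength = throat * length * allowable stress
= 8 * 164 * 138 N
= 181056 N
= 181.06 kN

181.06 kN


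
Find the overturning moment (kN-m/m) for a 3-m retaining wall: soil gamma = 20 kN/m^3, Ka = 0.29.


Pa = 0.5 * Ka * gamma * H^2
= 0.5 * 0.29 * 20 * 3^2
= 26.1 kN/m
Arm = H / 3 = 3 / 3 = 1.0 m
Mo = Pa * arm = Pa * H / 3 = 26.1 * 3 / 3 = 26.1 kN-m/m

26.1 kN-m/m


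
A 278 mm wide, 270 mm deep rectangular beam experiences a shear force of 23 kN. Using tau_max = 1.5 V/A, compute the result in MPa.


A = b * h = 278 * 270 = 75060 mm^2
V = 23 kN = 23000.0 N
tau_max = 1.5 * V / A = 1.5 * 23000.0 / 75060
= 0.4596 MPa

0.4596 MPa


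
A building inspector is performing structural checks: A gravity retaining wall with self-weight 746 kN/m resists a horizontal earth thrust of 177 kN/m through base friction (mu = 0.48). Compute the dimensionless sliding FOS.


Resisting force = mu * W = 0.48 * 746 = 358.08 kN/m
FOS = Resisting / Driving = 358.08 / 177
= 2.0231 (dimensionless)

2.0231 (dimensionless)


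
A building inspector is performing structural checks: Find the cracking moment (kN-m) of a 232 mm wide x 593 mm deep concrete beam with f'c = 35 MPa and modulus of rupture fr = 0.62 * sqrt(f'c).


fr = 0.62 * sqrt(35) = 0.62 * 5.9161 = 3.668 MPa
I = 232 * 593^3 / 12 = 4031538568.67 mm^4
y_t = 296.5 mm
M_cr = fr * I / y_t = 3.668 * 4031538568.67 / 296.5 N-mm
= 49.8737 kN-m

49.8737 kN-m


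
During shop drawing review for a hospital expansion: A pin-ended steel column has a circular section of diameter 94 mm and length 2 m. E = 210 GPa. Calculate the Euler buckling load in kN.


I = pi * d^4 / 64 = 3832492.5 mm^4
L = 2000.0 mm
P_cr = pi^2 * E * I / L^2
= 9.8696 * 210000.0 * 3832492.5 / 2000.0^2
= 1985822.2 N = 1985.8222 kN

1985.8222 kN


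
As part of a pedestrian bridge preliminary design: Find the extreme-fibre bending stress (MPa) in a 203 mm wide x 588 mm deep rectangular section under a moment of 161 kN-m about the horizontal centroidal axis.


I = b * h^3 / 12 = 203 * 588^3 / 12 = 3439115568.0 mm^4
y = h / 2 = 588 / 2 = 294.0 mm
M = 161 kN-m = 161000000.0 N-mm
sigma = M * y / I = 161000000.0 * 294.0 / 3439115568.0
= 13.76 MPa

13.76 MPa


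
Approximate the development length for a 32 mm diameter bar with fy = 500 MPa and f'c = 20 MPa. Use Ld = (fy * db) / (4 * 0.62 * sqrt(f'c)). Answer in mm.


Ld = (fy * db) / (4 * 0.62 * sqrt(f'c))
= (500 * 32) / (4 * 0.62 * sqrt(20))
= 16000 / 11.0909
= 1442.62 mm

1442.62 mm


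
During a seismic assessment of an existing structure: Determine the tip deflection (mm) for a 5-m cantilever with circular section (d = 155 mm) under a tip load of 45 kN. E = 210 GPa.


I = pi * d^4 / 64 = pi * 155^4 / 64 = 28333269.42 mm^4
L = 5000.0 mm, P = 45000.0 N, E = 210000.0 MPa
delta = P * L^3 / (3 * E * I)
= 45000.0 * 5000.0^3 / (3 * 210000.0 * 28333269.42)
= 315.1268 mm

315.1268 mm


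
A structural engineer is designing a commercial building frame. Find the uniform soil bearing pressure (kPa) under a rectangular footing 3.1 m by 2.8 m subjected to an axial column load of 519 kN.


A = 3.1 * 2.8 = 8.68 m^2
q = P / A = 519 / 8.68
= 59.7926 kPa

59.7926 kPa


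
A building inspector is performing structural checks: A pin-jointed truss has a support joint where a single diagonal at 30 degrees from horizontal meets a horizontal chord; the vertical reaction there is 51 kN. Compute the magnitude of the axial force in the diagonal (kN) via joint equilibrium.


At the joint, only the diagonal has a vertical component, so vertical equilibrium gives:
F * sin(30) = 51
F = 51 / sin(30)
= 51 / 0.5
= 102.0 kN

102.0 kN


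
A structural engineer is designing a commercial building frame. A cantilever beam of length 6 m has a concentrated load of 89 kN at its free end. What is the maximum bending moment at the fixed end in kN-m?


For a cantilever with a point load at the free end:
M_max = P * L = 89 * 6 = 534 kN-m

534 kN-m


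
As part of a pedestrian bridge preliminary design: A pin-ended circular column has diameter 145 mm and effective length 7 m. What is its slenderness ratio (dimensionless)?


Radius of gyration r = d / 4 = 145 / 4 = 36.25 mm
L_eff = 7000.0 mm
Slenderness ratio = L / r = 7000.0 / 36.25 = 193.1 (dimensionless)

193.1 (dimensionless)


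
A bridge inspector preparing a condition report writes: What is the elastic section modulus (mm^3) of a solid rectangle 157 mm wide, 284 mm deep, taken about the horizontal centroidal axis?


S = b * h^2 / 6
= 157 * 284^2 / 6
= 157 * 80656 / 6
= 2110498.67 mm^3

2110498.67 mm^3


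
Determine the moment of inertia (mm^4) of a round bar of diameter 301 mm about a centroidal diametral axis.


r = d / 2 = 301 / 2 = 150.5 mm
I = pi * r^4 / 4 = pi * 150.5^4 / 4
= 402935823.96 mm^4

402935823.96 mm^4


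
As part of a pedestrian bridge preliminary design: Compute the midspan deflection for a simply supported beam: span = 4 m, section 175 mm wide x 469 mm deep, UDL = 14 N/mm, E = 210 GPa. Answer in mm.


I = 175 * 469^3 / 12 = 1504441589.58 mm^4
L = 4000.0 mm, w = 14 N/mm, E = 210000.0 MPa
delta = 5 * w * L^4 / (384 * E * I)
= 5 * 14 * 4000.0^4 / (384 * 210000.0 * 1504441589.58)
= 0.1477 mm

0.1477 mm


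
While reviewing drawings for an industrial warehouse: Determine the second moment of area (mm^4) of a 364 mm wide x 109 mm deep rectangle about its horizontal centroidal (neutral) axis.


I = b * h^3 / 12
= 364 * 109^3 / 12
= 364 * 1295029 / 12
= 39282546.33 mm^4

39282546.33 mm^4


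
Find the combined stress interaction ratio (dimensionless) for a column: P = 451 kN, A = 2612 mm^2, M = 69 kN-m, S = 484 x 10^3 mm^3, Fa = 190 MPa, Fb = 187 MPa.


f_a = P / A = 451000.0 / 2612 = 172.6646 MPa
f_b = M / S = 69000000.0 / 484000.0 = 142.562 MPa
Ratio = f_a / Fa + f_b / Fb
= 172.6646 / 190 + 142.562 / 187
= 1.6711 (dimensionless)

1.6711 (dimensionless)


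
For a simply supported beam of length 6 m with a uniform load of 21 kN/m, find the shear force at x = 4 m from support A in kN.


R_A = w * L / 2 = 21 * 6 / 2 = 63.0 kN
V(x) = R_A - w * x = 63.0 - 21 * 4
= -21.0 kN

-21.0 kN


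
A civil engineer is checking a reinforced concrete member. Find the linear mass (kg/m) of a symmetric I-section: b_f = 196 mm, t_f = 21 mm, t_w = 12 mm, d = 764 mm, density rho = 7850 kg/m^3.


A_flanges = 2 * 196 * 21 = 8232 mm^2
A_web = (764 - 2 * 21) * 12 = 8664 mm^2
A_total = 8232 + 8664 = 16896 mm^2 = 0.016896 m^2
Weight = rho * A = 7850 * 0.016896 = 132.6336 kg/m

132.6336 kg/m


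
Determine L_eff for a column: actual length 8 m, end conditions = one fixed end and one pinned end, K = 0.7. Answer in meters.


L_eff = K * L
= 0.7 * 8
= 5.6 m

5.6 m


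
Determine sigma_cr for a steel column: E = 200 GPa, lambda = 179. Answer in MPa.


sigma_cr = pi^2 * E / lambda^2
= 9.8696 * 200000.0 / 179^2
= 9.8696 * 200000.0 / 32041
= 61.6061 MPa

61.6061 MPa


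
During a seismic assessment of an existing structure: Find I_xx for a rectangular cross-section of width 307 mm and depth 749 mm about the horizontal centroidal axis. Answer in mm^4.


I = b * h^3 / 12
= 307 * 749^3 / 12
= 307 * 420189749 / 12
= 10749854411.92 mm^4

10749854411.92 mm^4


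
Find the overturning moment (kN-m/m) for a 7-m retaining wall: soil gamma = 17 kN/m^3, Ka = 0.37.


Pa = 0.5 * Ka * gamma * H^2
= 0.5 * 0.37 * 17 * 7^2
= 154.105 kN/m
Arm = H / 3 = 7 / 3 = 2.3333 m
Mo = Pa * arm = Pa * H / 3 = 154.105 * 7 / 3 = 359.5783 kN-m/m

359.5783 kN-m/m


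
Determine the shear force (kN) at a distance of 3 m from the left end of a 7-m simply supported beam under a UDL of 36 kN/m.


R_A = w * L / 2 = 36 * 7 / 2 = 126.0 kN
V(x) = R_A - w * x = 126.0 - 36 * 3
= 18.0 kN

18.0 kN


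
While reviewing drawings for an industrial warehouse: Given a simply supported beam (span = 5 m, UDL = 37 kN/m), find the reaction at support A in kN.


Total load = w * L = 37 * 5 = 185 kN
By symmetry, each reaction R = total / 2 = 185 / 2 = 92.5 kN

92.5 kN


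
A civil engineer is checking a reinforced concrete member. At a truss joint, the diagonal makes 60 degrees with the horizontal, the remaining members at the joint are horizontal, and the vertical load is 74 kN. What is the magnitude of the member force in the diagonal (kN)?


At the joint, only the diagonal has a vertical component, so vertical equilibrium gives:
F * sin(60) = 74
F = 74 / sin(60)
= 74 / 0.866025
= 85.45 kN

85.45 kN


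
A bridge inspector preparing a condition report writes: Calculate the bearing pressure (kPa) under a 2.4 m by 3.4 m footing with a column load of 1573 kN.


A = 2.4 * 3.4 = 8.16 m^2
q = P / A = 1573 / 8.16
= 192.7696 kPa

192.7696 kPa


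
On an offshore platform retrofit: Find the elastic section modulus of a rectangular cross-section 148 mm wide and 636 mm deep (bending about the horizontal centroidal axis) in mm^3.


S = b * h^2 / 6
= 148 * 636^2 / 6
= 148 * 404496 / 6
= 9977568.0 mm^3

9977568.0 mm^3


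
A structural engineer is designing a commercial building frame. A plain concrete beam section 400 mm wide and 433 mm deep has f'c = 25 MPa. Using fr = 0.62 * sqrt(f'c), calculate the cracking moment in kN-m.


fr = 0.62 * sqrt(25) = 0.62 * 5.0 = 3.1 MPa
I = 400 * 433^3 / 12 = 2706091233.33 mm^4
y_t = 216.5 mm
M_cr = fr * I / y_t = 3.1 * 2706091233.33 / 216.5 N-mm
= 38.7477 kN-m

38.7477 kN-m


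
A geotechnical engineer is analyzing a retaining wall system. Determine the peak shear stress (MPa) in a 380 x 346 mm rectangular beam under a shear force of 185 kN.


A = b * h = 380 * 346 = 131480 mm^2
V = 185 kN = 185000.0 N
tau_max = 1.5 * V / A = 1.5 * 185000.0 / 131480
= 2.1106 MPa

2.1106 MPa


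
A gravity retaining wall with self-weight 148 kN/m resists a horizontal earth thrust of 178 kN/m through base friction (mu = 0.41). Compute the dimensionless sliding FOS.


Resisting force = mu * W = 0.41 * 148 = 60.68 kN/m
FOS = Resisting / Driving = 60.68 / 178
= 0.3409 (dimensionless)

0.3409 (dimensionless)


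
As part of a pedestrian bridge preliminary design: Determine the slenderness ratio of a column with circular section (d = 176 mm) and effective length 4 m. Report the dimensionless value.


Radius of gyration r = d / 4 = 176 / 4 = 44.0 mm
L_eff = 4000.0 mm
Slenderness ratio = L / r = 4000.0 / 44.0 = 90.91 (dimensionless)

90.91 (dimensionless)


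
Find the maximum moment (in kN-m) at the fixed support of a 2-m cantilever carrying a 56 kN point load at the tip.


For a cantilever with a point load at the free end:
M_max = P * L = 56 * 2 = 112 kN-m

112 kN-m


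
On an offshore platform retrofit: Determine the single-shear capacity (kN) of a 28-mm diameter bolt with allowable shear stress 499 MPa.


A = pi * d^2 / 4 = pi * 28^2 / 4 = 615.7522 mm^2
V = f_v * A / 1000 = 499 * 615.7522 / 1000
= 307.2603 kN

307.2603 kN


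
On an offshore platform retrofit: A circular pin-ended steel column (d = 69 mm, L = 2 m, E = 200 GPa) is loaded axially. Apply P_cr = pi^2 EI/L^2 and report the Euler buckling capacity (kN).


I = pi * d^4 / 64 = 1112669.7 mm^4
L = 2000.0 mm
P_cr = pi^2 * E * I / L^2
= 9.8696 * 200000.0 * 1112669.7 / 2000.0^2
= 549080.49 N = 549.0805 kN

549.0805 kN


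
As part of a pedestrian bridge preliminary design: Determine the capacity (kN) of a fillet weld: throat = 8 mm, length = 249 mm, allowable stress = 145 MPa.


Strength = throat * length * allowable stress
= 8 * 249 * 145 N
= 288840 N
= 288.84 kN

288.84 kN


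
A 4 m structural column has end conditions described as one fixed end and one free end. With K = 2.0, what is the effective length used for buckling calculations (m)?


L_eff = K * L
= 2.0 * 4
= 8.0 m

8.0 m


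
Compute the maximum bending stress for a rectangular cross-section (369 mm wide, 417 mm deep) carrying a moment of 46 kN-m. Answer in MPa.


I = b * h^3 / 12 = 369 * 417^3 / 12 = 2229735174.75 mm^4
y = h / 2 = 417 / 2 = 208.5 mm
M = 46 kN-m = 46000000.0 N-mm
sigma = M * y / I = 46000000.0 * 208.5 / 2229735174.75
= 4.3 MPa

4.3 MPa


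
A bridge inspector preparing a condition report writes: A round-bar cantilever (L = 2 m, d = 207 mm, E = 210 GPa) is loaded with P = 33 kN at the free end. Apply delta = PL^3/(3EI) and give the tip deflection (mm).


I = pi * d^4 / 64 = pi * 207^4 / 64 = 90126245.71 mm^4
L = 2000.0 mm, P = 33000.0 N, E = 210000.0 MPa
delta = P * L^3 / (3 * E * I)
= 33000.0 * 2000.0^3 / (3 * 210000.0 * 90126245.71)
= 4.6496 mm

4.6496 mm


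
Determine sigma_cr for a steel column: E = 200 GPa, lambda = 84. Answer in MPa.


sigma_cr = pi^2 * E / lambda^2
= 9.8696 * 200000.0 / 84^2
= 9.8696 * 200000.0 / 7056
= 279.7507 MPa

279.7507 MPa


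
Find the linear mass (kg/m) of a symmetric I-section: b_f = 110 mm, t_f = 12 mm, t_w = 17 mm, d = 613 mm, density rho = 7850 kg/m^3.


A_flanges = 2 * 110 * 12 = 2640 mm^2
A_web = (613 - 2 * 12) * 17 = 10013 mm^2
A_total = 2640 + 10013 = 12653 mm^2 = 0.012653 m^2
Weight = rho * A = 7850 * 0.012653 = 99.326 kg/m

99.326 kg/m


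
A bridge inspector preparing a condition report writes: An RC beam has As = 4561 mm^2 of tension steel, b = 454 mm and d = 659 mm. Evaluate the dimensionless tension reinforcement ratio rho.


rho = As / (b * d)
= 4561 / (454 * 659)
= 4561 / 299186
= 0.015245 (dimensionless)

0.015245 (dimensionless)


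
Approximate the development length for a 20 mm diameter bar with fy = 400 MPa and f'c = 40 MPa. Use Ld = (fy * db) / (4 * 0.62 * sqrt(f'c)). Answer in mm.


Ld = (fy * db) / (4 * 0.62 * sqrt(f'c))
= (400 * 20) / (4 * 0.62 * sqrt(40))
= 8000 / 15.6849
= 510.04 mm

510.04 mm


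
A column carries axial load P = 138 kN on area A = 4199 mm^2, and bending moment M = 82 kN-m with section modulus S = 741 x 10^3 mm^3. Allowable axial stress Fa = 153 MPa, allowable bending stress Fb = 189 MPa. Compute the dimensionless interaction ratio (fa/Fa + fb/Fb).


f_a = P / A = 138000.0 / 4199 = 32.865 MPa
f_b = M / S = 82000000.0 / 741000.0 = 110.6613 MPa
Ratio = f_a / Fa + f_b / Fb
= 32.865 / 153 + 110.6613 / 189
= 0.8003 (dimensionless)

0.8003 (dimensionless)


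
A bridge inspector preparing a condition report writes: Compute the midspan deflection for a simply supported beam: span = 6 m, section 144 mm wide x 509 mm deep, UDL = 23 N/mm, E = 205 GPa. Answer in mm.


I = 144 * 509^3 / 12 = 1582466748.0 mm^4
L = 6000.0 mm, w = 23 N/mm, E = 205000.0 MPa
delta = 5 * w * L^4 / (384 * E * I)
= 5 * 23 * 6000.0^4 / (384 * 205000.0 * 1582466748.0)
= 1.1964 mm

1.1964 mm


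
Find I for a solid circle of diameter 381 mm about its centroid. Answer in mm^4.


r = d / 2 = 381 / 2 = 190.5 mm
I = pi * r^4 / 4 = pi * 190.5^4 / 4
= 1034355436.5 mm^4

1034355436.5 mm^4


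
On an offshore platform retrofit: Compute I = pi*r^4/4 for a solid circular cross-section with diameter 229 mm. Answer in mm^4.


r = d / 2 = 229 / 2 = 114.5 mm
I = pi * r^4 / 4 = pi * 114.5^4 / 4
= 134993180.01 mm^4

134993180.01 mm^4


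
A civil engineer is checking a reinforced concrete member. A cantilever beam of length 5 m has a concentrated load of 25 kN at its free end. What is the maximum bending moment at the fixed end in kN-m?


For a cantilever with a point load at the free end:
M_max = P * L = 25 * 5 = 125 kN-m

125 kN-m


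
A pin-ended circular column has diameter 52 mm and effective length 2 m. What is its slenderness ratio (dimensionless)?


Radius of gyration r = d / 4 = 52 / 4 = 13.0 mm
L_eff = 2000.0 mm
Slenderness ratio = L / r = 2000.0 / 13.0 = 153.85 (dimensionless)

153.85 (dimensionless)


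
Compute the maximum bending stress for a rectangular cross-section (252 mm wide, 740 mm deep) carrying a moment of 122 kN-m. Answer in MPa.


I = b * h^3 / 12 = 252 * 740^3 / 12 = 8509704000.0 mm^4
y = h / 2 = 740 / 2 = 370.0 mm
M = 122 kN-m = 122000000.0 N-mm
sigma = M * y / I = 122000000.0 * 370.0 / 8509704000.0
= 5.3 MPa

5.3 MPa


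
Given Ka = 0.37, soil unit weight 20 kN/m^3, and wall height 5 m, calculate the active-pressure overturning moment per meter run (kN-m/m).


Pa = 0.5 * Ka * gamma * H^2
= 0.5 * 0.37 * 20 * 5^2
= 92.5 kN/m
Arm = H / 3 = 5 / 3 = 1.6667 m
Mo = Pa * arm = Pa * H / 3 = 92.5 * 5 / 3 = 154.1667 kN-m/m

154.1667 kN-m/m


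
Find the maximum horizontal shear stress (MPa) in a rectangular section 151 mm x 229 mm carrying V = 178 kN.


A = b * h = 151 * 229 = 34579 mm^2
V = 178 kN = 178000.0 N
tau_max = 1.5 * V / A = 1.5 * 178000.0 / 34579
= 7.7214 MPa

7.7214 MPa


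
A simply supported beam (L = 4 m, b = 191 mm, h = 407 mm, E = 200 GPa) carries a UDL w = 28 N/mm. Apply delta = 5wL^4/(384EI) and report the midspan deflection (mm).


I = 191 * 407^3 / 12 = 1073088026.08 mm^4
L = 4000.0 mm, w = 28 N/mm, E = 200000.0 MPa
delta = 5 * w * L^4 / (384 * E * I)
= 5 * 28 * 4000.0^4 / (384 * 200000.0 * 1073088026.08)
= 0.4349 mm

0.4349 mm


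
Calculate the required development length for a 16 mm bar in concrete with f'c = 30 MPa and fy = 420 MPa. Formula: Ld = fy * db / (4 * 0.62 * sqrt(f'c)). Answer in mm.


Ld = (fy * db) / (4 * 0.62 * sqrt(f'c))
= (420 * 16) / (4 * 0.62 * sqrt(30))
= 6720 / 13.5835
= 494.72 mm

494.72 mm


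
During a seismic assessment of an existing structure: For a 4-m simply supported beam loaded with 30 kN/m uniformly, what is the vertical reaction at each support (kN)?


Total load = w * L = 30 * 4 = 120 kN
By symmetry, each reaction R = total / 2 = 120 / 2 = 60.0 kN

60.0 kN


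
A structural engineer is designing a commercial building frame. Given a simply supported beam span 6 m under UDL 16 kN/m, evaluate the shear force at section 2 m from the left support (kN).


R_A = w * L / 2 = 16 * 6 / 2 = 48.0 kN
V(x) = R_A - w * x = 48.0 - 16 * 2
= 16.0 kN

16.0 kN


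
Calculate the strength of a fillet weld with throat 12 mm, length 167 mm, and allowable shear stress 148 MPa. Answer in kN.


Strength = throat * length * allowable stress
= 12 * 167 * 148 N
= 296592 N
= 296.59 kN

296.59 kN


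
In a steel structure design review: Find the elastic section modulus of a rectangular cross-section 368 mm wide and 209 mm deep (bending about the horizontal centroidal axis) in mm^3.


S = b * h^2 / 6
= 368 * 209^2 / 6
= 368 * 43681 / 6
= 2679101.33 mm^3

2679101.33 mm^3


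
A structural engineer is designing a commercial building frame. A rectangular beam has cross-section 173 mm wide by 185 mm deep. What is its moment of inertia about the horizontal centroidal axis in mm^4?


I = b * h^3 / 12
= 173 * 185^3 / 12
= 173 * 6331625 / 12
= 91280927.08 mm^4

91280927.08 mm^4


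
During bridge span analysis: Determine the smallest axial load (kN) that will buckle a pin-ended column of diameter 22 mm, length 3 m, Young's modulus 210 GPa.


I = pi * d^4 / 64 = 11499.01 mm^4
L = 3000.0 mm
P_cr = pi^2 * E * I / L^2
= 9.8696 * 210000.0 * 11499.01 / 3000.0^2
= 2648.12 N = 2.6481 kN

2.6481 kN


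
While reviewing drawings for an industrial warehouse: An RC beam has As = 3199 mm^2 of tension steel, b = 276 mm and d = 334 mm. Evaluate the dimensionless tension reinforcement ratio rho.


rho = As / (b * d)
= 3199 / (276 * 334)
= 3199 / 92184
= 0.034702 (dimensionless)

0.034702 (dimensionless)


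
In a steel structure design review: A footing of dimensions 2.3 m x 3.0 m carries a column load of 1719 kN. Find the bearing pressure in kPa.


A = 2.3 * 3.0 = 6.9 m^2
q = P / A = 1719 / 6.9
= 249.1304 kPa

249.1304 kPa


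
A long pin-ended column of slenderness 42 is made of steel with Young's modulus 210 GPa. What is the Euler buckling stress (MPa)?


sigma_cr = pi^2 * E / lambda^2
= 9.8696 * 210000.0 / 42^2
= 9.8696 * 210000.0 / 1764
= 1174.9529 MPa

1174.9529 MPa


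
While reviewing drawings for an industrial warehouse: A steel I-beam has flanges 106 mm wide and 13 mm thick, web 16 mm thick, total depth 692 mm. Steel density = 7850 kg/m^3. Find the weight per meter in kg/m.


A_flanges = 2 * 106 * 13 = 2756 mm^2
A_web = (692 - 2 * 13) * 16 = 10656 mm^2
A_total = 2756 + 10656 = 13412 mm^2 = 0.013412 m^2
Weight = rho * A = 7850 * 0.013412 = 105.2842 kg/m

105.2842 kg/m


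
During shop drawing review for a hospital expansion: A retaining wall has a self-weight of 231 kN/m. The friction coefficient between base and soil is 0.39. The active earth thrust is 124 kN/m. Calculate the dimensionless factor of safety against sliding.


Resisting force = mu * W = 0.39 * 231 = 90.09 kN/m
FOS = Resisting / Driving = 90.09 / 124
= 0.7265 (dimensionless)

0.7265 (dimensionless)


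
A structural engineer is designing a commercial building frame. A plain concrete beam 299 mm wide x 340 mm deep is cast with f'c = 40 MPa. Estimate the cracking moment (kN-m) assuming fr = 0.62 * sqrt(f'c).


fr = 0.62 * sqrt(40) = 0.62 * 6.3246 = 3.9212 MPa
I = 299 * 340^3 / 12 = 979324666.67 mm^4
y_t = 170.0 mm
M_cr = fr * I / y_t = 3.9212 * 979324666.67 / 170.0 N-mm
= 22.5891 kN-m

22.5891 kN-m


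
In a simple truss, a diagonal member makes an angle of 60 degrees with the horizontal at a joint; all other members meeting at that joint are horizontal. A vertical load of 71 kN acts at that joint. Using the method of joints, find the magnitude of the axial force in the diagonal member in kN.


At the joint, only the diagonal has a vertical component, so vertical equilibrium gives:
F * sin(60) = 71
F = 71 / sin(60)
= 71 / 0.866025
= 81.98 kN

81.98 kN


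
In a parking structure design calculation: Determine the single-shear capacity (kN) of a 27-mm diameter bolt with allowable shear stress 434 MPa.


A = pi * d^2 / 4 = pi * 27^2 / 4 = 572.5553 mm^2
V = f_v * A / 1000 = 434 * 572.5553 / 1000
= 248.489 kN

248.489 kN


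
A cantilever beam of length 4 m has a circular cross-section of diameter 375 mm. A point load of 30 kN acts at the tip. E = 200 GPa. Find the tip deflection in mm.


I = pi * d^4 / 64 = pi * 375^4 / 64 = 970722217.33 mm^4
L = 4000.0 mm, P = 30000.0 N, E = 200000.0 MPa
delta = P * L^3 / (3 * E * I)
= 30000.0 * 4000.0^3 / (3 * 200000.0 * 970722217.33)
= 3.2965 mm

3.2965 mm


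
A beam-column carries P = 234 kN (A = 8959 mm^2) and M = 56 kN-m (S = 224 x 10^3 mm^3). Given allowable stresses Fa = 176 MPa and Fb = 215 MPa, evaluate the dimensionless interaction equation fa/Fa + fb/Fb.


f_a = P / A = 234000.0 / 8959 = 26.119 MPa
f_b = M / S = 56000000.0 / 224000.0 = 250.0 MPa
Ratio = f_a / Fa + f_b / Fb
= 26.119 / 176 + 250.0 / 215
= 1.3112 (dimensionless)

1.3112 (dimensionless)


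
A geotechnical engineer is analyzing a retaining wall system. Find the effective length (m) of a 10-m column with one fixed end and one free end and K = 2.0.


L_eff = K * L
= 2.0 * 10
= 20.0 m

20.0 m


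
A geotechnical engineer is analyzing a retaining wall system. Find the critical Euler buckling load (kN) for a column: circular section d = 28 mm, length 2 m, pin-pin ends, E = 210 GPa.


I = pi * d^4 / 64 = 30171.86 mm^4
L = 2000.0 mm
P_cr = pi^2 * E * I / L^2
= 9.8696 * 210000.0 * 30171.86 / 2000.0^2
= 15633.67 N = 15.6337 kN

15.6337 kN


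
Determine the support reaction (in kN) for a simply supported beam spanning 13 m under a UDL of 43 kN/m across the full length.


Total load = w * L = 43 * 13 = 559 kN
By symmetry, each reaction R = total / 2 = 559 / 2 = 279.5 kN

279.5 kN


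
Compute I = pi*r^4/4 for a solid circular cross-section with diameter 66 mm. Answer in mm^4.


r = d / 2 = 66 / 2 = 33.0 mm
I = pi * r^4 / 4 = pi * 33.0^4 / 4
= 931420.18 mm^4

931420.18 mm^4


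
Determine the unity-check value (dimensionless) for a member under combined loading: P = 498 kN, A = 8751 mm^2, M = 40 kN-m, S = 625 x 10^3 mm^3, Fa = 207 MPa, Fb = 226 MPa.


f_a = P / A = 498000.0 / 8751 = 56.9078 MPa
f_b = M / S = 40000000.0 / 625000.0 = 64.0 MPa
Ratio = f_a / Fa + f_b / Fb
= 56.9078 / 207 + 64.0 / 226
= 0.5581 (dimensionless)

0.5581 (dimensionless)


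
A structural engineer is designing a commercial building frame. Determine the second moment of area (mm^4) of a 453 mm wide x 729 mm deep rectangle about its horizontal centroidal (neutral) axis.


I = b * h^3 / 12
= 453 * 729^3 / 12
= 453 * 387420489 / 12
= 14625123459.75 mm^4

14625123459.75 mm^4


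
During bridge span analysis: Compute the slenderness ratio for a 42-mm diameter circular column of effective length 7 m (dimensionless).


Radius of gyration r = d / 4 = 42 / 4 = 10.5 mm
L_eff = 7000.0 mm
Slenderness ratio = L / r = 7000.0 / 10.5 = 666.67 (dimensionless)

666.67 (dimensionless)


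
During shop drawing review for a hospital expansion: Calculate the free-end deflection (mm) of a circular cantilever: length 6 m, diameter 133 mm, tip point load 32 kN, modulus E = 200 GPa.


I = pi * d^4 / 64 = pi * 133^4 / 64 = 15359478.22 mm^4
L = 6000.0 mm, P = 32000.0 N, E = 200000.0 MPa
delta = P * L^3 / (3 * E * I)
= 32000.0 * 6000.0^3 / (3 * 200000.0 * 15359478.22)
= 750.0255 mm

750.0255 mm
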